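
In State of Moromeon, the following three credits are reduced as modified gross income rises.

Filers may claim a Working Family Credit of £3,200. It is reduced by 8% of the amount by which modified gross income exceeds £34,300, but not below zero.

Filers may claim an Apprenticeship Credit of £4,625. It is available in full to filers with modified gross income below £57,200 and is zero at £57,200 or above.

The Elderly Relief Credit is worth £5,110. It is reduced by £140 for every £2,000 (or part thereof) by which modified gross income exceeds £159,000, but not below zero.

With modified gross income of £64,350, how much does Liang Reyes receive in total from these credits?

Working Family Credit: 8% of the £30,050 excess over £34,300 is £2,404; credit = £3,200 − £2,404 = £796.
Apprenticeship Credit: £64,350 meets or exceeds the £57,200 cutoff, so the credit is £0.
Elderly Relief Credit: £64,350 is at or below the £159,000 threshold, so the full £5,110 applies.
Total: £796 + £0 + £5,110 = £5,906.

£5,906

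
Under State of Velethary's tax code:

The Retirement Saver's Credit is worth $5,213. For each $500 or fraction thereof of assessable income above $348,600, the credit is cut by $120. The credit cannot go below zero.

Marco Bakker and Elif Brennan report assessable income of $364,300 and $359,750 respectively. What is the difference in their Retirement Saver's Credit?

Marco ($364,300): Retirement Saver's Credit: income exceeds $348,600 by $15,700, which is 32 full-or-partial $500 increments; reduction = 32 × $120 = $3,840, leaving $1,373.
Elif ($359,750): Retirement Saver's Credit: income exceeds $348,600 by $11,150, which is 23 full-or-partial $500 increments; reduction = 23 × $120 = $2,760, leaving $2,453.
Difference: |$1,373 − $2,453| = $1,080.

$1,080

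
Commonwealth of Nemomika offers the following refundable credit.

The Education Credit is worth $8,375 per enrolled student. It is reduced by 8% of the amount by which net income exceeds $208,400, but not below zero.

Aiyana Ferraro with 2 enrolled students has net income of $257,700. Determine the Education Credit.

$12,806

Education Credit: base = 2 × $8,375 = $16,750. 8% of the $49,300 excess over $208,400 is $3,944; credit = $16,750 − $3,944 = $12,806.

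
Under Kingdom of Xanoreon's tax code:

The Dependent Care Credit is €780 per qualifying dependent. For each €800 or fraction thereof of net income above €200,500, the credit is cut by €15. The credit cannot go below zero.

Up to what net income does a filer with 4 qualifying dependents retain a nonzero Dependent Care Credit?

€366,100

Full credit = 4 × €780 = €3,120.
After 207 increments the reduction is 207 × €15 = €3,105, leaving €15; one more increment wipes it out. Increment 207 ends at excess 207 × €800 = €165,600, so the highest qualifying income is €200,500 + €165,600 = €366,100.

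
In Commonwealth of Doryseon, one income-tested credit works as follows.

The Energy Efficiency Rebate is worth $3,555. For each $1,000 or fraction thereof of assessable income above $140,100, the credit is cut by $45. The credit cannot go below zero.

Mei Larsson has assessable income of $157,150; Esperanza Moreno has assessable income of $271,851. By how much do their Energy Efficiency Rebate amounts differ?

$2,745

Mei ($157,150): Energy Efficiency Rebate: income exceeds $140,100 by $17,050, which is 18 full-or-partial $1,000 increments; reduction = 18 × $45 = $810, leaving $2,745.
Esperanza ($271,851): Energy Efficiency Rebate: income exceeds $140,100 by $131,751 → 132 increments × $45 = $5,940 ≥ base, so the credit is $0.
Difference: |$2,745 − $0| = $2,745.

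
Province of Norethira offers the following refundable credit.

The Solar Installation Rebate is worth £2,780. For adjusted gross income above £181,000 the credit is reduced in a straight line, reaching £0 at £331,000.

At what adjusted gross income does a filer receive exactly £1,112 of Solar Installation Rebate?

£271,000

£1,112 is 1,112/2,780 of the full £2,780, so 1,668/2,780 of the £150,000 range has been used: income = £181,000 + £150,000 × 1,668/2,780 = £271,000.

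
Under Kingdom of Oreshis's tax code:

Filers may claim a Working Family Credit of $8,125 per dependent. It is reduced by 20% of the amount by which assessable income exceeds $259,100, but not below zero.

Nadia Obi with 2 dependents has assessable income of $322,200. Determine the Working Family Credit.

$3,630

Working Family Credit: base = 2 × $8,125 = $16,250. 20% of the $63,100 excess over $259,100 is $12,620; credit = $16,250 − $12,620 = $3,630.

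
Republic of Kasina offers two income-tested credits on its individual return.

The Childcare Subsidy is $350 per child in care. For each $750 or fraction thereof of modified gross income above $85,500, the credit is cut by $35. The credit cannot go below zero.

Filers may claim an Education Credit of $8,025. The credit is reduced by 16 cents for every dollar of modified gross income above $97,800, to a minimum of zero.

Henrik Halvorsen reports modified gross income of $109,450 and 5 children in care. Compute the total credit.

$6,791

Childcare Subsidy: base = 5 × $350 = $1,750. income exceeds $85,500 by $23,950, which is 32 full-or-partial $750 increments; reduction = 32 × $35 = $1,120, leaving $630.
Education Credit: 16% of the $11,650 excess over $97,800 is $1,864; credit = $8,025 − $1,864 = $6,161.
Total: $630 + $6,161 = $6,791.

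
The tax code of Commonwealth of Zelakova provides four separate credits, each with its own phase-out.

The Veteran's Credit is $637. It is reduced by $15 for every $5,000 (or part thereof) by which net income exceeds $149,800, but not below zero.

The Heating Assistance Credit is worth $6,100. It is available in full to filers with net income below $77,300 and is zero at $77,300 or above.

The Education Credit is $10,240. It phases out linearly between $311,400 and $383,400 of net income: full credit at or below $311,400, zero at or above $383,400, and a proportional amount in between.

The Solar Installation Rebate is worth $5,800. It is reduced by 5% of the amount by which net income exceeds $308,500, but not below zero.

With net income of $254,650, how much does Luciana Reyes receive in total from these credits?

Veteran's Credit: income exceeds $149,800 by $104,850, which is 21 full-or-partial $5,000 increments; reduction = 21 × $15 = $315, leaving $322.
Heating Assistance Credit: $254,650 meets or exceeds the $77,300 cutoff, so the credit is $0.
Education Credit: $254,650 is at or below the $311,400 threshold, so the full $10,240 applies.
Solar Installation Rebate: $254,650 is at or below the $308,500 threshold, so the full $5,800 applies.
Total: $322 + $0 + $10,240 + $5,800 = $16,362.

$16,362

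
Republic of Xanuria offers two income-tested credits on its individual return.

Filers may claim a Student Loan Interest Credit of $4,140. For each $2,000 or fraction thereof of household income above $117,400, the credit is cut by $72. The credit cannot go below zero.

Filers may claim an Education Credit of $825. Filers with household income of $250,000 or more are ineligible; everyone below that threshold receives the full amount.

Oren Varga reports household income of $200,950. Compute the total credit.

Student Loan Interest Credit: income exceeds $117,400 by $83,550, which is 42 full-or-partial $2,000 increments; reduction = 42 × $72 = $3,024, leaving $1,116.
Education Credit: $200,950 is below the $250,000 cutoff, so the full $825 applies.
Total: $1,116 + $825 = $1,941.

$1,941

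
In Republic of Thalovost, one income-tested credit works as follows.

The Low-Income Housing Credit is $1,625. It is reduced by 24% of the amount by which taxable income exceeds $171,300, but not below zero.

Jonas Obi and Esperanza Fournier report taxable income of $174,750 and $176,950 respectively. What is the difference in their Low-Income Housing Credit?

$528

Jonas ($174,750): Low-Income Housing Credit: 24% of the $3,450 excess over $171,300 is $828; credit = $1,625 − $828 = $797.
Esperanza ($176,950): Low-Income Housing Credit: 24% of the $5,650 excess over $171,300 is $1,356; credit = $1,625 − $1,356 = $269.
Difference: |$797 − $269| = $528.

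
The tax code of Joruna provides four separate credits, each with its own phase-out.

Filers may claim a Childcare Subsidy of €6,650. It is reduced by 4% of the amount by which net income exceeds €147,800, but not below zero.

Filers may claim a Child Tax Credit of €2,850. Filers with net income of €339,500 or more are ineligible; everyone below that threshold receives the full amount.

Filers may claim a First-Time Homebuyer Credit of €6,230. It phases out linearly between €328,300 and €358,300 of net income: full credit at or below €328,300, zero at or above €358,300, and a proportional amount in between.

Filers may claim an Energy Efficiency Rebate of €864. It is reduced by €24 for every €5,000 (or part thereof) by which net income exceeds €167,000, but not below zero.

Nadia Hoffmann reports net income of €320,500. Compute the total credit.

Childcare Subsidy: 4% of the €172,700 excess over €147,800 is €6,908 ≥ base, so the credit is €0.
Child Tax Credit: €320,500 is below the €339,500 cutoff, so the full €2,850 applies.
First-Time Homebuyer Credit: €320,500 is at or below the €328,300 threshold, so the full €6,230 applies.
Energy Efficiency Rebate: income exceeds €167,000 by €153,500, which is 31 full-or-partial €5,000 increments; reduction = 31 × €24 = €744, leaving €120.
Total: €0 + €2,850 + €6,230 + €120 = €9,200.

€9,200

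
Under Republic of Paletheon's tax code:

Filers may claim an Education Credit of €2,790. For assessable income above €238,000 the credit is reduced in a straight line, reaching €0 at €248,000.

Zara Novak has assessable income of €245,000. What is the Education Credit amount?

€837

Education Credit: €245,000 is €7,000 into a €10,000 phase-out range, leaving 3,000/10,000 of the credit: €2,790 × 3,000/10,000 = €837.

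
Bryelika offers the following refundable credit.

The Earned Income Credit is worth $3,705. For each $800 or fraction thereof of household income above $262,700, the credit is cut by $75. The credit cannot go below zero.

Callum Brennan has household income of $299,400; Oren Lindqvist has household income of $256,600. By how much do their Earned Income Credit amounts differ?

Callum ($299,400): Earned Income Credit: income exceeds $262,700 by $36,700, which is 46 full-or-partial $800 increments; reduction = 46 × $75 = $3,450, leaving $255.
Oren ($256,600): Earned Income Credit: $256,600 is at or below the $262,700 threshold, so the full $3,705 applies.
Difference: |$255 − $3,705| = $3,450.

$3,450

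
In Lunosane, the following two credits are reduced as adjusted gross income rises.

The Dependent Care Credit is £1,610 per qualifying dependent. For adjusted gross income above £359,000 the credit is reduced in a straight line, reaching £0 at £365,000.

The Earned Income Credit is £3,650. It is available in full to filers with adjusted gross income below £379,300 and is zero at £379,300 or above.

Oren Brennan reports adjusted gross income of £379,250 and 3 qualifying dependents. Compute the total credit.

Dependent Care Credit: base = 3 × £1,610 = £4,830. £379,250 is at or above £365,000, so the credit is £0.
Earned Income Credit: £379,250 is below the £379,300 cutoff, so the full £3,650 applies.
Total: £0 + £3,650 = £3,650.

£3,650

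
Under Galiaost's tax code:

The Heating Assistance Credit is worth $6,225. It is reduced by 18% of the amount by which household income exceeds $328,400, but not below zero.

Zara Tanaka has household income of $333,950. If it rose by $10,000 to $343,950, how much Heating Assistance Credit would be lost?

$1,800

At $333,950 — 18% of the $5,550 excess over $328,400 is $999; credit = $6,225 − $999 = $5,226.
At $343,950 — 18% of the $15,550 excess over $328,400 is $2,799; credit = $6,225 − $2,799 = $3,426.
Lost: $5,226 − $3,426 = $1,800.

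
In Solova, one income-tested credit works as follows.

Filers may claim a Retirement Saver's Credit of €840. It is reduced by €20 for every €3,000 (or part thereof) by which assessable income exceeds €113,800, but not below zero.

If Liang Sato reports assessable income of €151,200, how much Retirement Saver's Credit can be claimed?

Retirement Saver's Credit: income exceeds €113,800 by €37,400, which is 13 full-or-partial €3,000 increments; reduction = 13 × €20 = €260, leaving €580.

€580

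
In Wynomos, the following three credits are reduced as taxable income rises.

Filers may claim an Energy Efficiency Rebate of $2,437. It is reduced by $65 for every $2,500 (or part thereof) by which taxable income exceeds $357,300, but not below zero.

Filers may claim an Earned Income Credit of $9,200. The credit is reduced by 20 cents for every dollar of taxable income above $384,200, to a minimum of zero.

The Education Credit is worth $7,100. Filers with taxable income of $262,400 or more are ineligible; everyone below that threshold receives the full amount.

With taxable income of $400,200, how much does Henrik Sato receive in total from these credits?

Energy Efficiency Rebate: income exceeds $357,300 by $42,900, which is 18 full-or-partial $2,500 increments; reduction = 18 × $65 = $1,170, leaving $1,267.
Earned Income Credit: 20% of the $16,000 excess over $384,200 is $3,200; credit = $9,200 − $3,200 = $6,000.
Education Credit: $400,200 meets or exceeds the $262,400 cutoff, so the credit is $0.
Total: $1,267 + $6,000 + $0 = $7,267.

$7,267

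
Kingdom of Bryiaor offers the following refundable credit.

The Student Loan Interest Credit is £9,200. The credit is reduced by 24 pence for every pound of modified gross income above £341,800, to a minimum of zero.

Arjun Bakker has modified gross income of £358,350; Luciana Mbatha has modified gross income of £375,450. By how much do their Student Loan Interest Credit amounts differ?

Arjun (£358,350): Student Loan Interest Credit: 24% of the £16,550 excess over £341,800 is £3,972; credit = £9,200 − £3,972 = £5,228.
Luciana (£375,450): Student Loan Interest Credit: 24% of the £33,650 excess over £341,800 is £8,076; credit = £9,200 − £8,076 = £1,124.
Difference: |£5,228 − £1,124| = £4,104.

£4,104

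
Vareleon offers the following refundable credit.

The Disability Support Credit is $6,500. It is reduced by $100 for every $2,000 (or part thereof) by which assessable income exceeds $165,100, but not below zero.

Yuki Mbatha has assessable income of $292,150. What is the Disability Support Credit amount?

Disability Support Credit: income exceeds $165,100 by $127,050, which is 64 full-or-partial $2,000 increments; reduction = 64 × $100 = $6,400, leaving $100.

$100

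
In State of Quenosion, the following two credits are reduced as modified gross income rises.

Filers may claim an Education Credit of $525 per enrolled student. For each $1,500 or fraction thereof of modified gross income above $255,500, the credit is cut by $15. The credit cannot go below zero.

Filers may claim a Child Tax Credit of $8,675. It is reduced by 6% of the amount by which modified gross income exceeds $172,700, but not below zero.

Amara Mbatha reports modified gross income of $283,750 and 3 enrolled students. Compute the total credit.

Education Credit: base = 3 × $525 = $1,575. income exceeds $255,500 by $28,250, which is 19 full-or-partial $1,500 increments; reduction = 19 × $15 = $285, leaving $1,290.
Child Tax Credit: 6% of the $111,050 excess over $172,700 is $6,663; credit = $8,675 − $6,663 = $2,012.
Total: $1,290 + $2,012 = $3,302.

$3,302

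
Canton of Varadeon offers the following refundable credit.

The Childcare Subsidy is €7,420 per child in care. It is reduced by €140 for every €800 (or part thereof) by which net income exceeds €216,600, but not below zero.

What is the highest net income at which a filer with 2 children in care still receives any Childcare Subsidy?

€300,600

Full credit = 2 × €7,420 = €14,840.
After 105 increments the reduction is 105 × €140 = €14,700, leaving €140; one more increment wipes it out. Increment 105 ends at excess 105 × €800 = €84,000, so the highest qualifying income is €216,600 + €84,000 = €300,600.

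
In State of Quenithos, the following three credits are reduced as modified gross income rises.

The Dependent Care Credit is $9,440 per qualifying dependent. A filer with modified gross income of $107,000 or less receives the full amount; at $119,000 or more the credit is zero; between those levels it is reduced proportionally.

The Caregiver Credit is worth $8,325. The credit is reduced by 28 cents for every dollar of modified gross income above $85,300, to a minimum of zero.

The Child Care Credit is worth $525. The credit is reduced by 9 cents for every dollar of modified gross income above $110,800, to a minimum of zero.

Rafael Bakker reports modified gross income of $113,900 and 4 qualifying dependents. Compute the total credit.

Dependent Care Credit: base = 4 × $9,440 = $37,760. $113,900 is $6,900 into a $12,000 phase-out range, leaving 5,100/12,000 of the credit: $37,760 × 5,100/12,000 = $16,048.
Caregiver Credit: 28% of the $28,600 excess over $85,300 is $8,008; credit = $8,325 − $8,008 = $317.
Child Care Credit: 9% of the $3,100 excess over $110,800 is $279; credit = $525 − $279 = $246.
Total: $16,048 + $317 + $246 = $16,611.

$16,611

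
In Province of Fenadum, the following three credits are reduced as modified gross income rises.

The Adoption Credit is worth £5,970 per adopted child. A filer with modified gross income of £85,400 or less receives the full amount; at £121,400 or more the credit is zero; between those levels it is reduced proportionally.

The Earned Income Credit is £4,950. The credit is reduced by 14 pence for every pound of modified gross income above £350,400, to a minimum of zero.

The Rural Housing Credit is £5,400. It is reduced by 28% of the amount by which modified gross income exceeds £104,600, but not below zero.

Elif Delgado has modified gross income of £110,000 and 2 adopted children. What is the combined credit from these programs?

£12,619

Adoption Credit: base = 2 × £5,970 = £11,940. £110,000 is £24,600 into a £36,000 phase-out range, leaving 11,400/36,000 of the credit: £11,940 × 11,400/36,000 = £3,781.
Earned Income Credit: £110,000 is at or below the £350,400 threshold, so the full £4,950 applies.
Rural Housing Credit: 28% of the £5,400 excess over £104,600 is £1,512; credit = £5,400 − £1,512 = £3,888.
Total: £3,781 + £4,950 + £3,888 = £12,619.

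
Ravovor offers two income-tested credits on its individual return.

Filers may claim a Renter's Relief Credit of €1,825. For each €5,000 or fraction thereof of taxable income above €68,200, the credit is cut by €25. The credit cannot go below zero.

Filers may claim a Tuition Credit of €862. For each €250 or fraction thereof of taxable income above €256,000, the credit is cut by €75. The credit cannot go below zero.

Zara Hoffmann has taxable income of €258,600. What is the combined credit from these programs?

€887

Renter's Relief Credit: income exceeds €68,200 by €190,400, which is 39 full-or-partial €5,000 increments; reduction = 39 × €25 = €975, leaving €850.
Tuition Credit: income exceeds €256,000 by €2,600, which is 11 full-or-partial €250 increments; reduction = 11 × €75 = €825, leaving €37.
Total: €850 + €37 = €887.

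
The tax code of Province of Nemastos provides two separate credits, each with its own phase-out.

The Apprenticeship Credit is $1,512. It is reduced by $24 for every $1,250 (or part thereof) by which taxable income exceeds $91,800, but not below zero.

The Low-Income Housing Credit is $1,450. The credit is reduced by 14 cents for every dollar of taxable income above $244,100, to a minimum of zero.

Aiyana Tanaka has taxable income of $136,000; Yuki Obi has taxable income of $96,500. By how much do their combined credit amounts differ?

$768

Aiyana ($136,000): Apprenticeship Credit: income exceeds $91,800 by $44,200, which is 36 full-or-partial $1,250 increments; reduction = 36 × $24 = $864, leaving $648. Low-Income Housing Credit: $136,000 is at or below the $244,100 threshold, so the full $1,450 applies. total $648 + $1,450 = $2,098
Yuki ($96,500): Apprenticeship Credit: income exceeds $91,800 by $4,700, which is 4 full-or-partial $1,250 increments; reduction = 4 × $24 = $96, leaving $1,416. Low-Income Housing Credit: $96,500 is at or below the $244,100 threshold, so the full $1,450 applies. total $1,416 + $1,450 = $2,866
Difference: |$2,098 − $2,866| = $768.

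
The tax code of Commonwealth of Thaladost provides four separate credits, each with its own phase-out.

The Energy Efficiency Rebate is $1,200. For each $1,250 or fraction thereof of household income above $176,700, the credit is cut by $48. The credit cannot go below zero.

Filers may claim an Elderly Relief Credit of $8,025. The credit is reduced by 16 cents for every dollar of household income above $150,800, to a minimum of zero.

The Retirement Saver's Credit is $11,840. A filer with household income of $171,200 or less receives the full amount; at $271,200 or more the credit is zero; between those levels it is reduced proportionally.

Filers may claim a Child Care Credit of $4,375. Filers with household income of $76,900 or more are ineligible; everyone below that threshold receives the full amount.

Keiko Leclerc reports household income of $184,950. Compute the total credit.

$13,637

Energy Efficiency Rebate: income exceeds $176,700 by $8,250, which is 7 full-or-partial $1,250 increments; reduction = 7 × $48 = $336, leaving $864.
Elderly Relief Credit: 16% of the $34,150 excess over $150,800 is $5,464; credit = $8,025 − $5,464 = $2,561.
Retirement Saver's Credit: $184,950 is $13,750 into a $100,000 phase-out range, leaving 86,250/100,000 of the credit: $11,840 × 86,250/100,000 = $10,212.
Child Care Credit: $184,950 meets or exceeds the $76,900 cutoff, so the credit is $0.
Total: $864 + $2,561 + $10,212 + $0 = $13,637.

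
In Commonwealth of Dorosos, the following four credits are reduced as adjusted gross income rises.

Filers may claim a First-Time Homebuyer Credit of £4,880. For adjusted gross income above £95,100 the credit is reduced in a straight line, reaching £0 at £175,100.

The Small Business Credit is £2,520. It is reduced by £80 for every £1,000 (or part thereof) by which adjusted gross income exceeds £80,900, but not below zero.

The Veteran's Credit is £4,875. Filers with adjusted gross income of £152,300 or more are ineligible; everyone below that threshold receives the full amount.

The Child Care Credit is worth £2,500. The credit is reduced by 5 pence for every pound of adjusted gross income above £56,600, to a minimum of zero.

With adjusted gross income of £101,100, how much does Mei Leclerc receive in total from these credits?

First-Time Homebuyer Credit: £101,100 is £6,000 into a £80,000 phase-out range, leaving 74,000/80,000 of the credit: £4,880 × 74,000/80,000 = £4,514.
Small Business Credit: income exceeds £80,900 by £20,200, which is 21 full-or-partial £1,000 increments; reduction = 21 × £80 = £1,680, leaving £840.
Veteran's Credit: £101,100 is below the £152,300 cutoff, so the full £4,875 applies.
Child Care Credit: 5% of the £44,500 excess over £56,600 is £2,225; credit = £2,500 − £2,225 = £275.
Total: £4,514 + £840 + £4,875 + £275 = £10,504.

£10,504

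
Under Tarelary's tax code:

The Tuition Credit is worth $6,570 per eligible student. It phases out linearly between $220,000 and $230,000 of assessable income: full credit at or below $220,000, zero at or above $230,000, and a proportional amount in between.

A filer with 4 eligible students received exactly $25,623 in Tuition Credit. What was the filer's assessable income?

$220,250

Full credit = 4 × $6,570 = $26,280.
$25,623 is 25,623/26,280 of the full $26,280, so 657/26,280 of the $10,000 range has been used: income = $220,000 + $10,000 × 657/26,280 = $220,250.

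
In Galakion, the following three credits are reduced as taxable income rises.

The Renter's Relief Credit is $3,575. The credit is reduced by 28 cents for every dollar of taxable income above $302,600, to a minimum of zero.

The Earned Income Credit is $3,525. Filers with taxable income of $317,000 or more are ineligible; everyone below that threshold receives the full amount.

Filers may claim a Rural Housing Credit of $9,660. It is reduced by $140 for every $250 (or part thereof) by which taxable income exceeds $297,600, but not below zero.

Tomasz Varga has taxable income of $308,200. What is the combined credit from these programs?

$9,172

Renter's Relief Credit: 28% of the $5,600 excess over $302,600 is $1,568; credit = $3,575 − $1,568 = $2,007.
Earned Income Credit: $308,200 is below the $317,000 cutoff, so the full $3,525 applies.
Rural Housing Credit: income exceeds $297,600 by $10,600, which is 43 full-or-partial $250 increments; reduction = 43 × $140 = $6,020, leaving $3,640.
Total: $2,007 + $3,525 + $3,640 = $9,172.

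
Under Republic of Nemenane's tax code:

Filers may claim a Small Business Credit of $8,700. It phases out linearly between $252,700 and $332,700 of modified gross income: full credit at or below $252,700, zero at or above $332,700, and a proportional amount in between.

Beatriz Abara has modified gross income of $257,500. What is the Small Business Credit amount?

Small Business Credit: $257,500 is $4,800 into a $80,000 phase-out range, leaving 75,200/80,000 of the credit: $8,700 × 75,200/80,000 = $8,178.

$8,178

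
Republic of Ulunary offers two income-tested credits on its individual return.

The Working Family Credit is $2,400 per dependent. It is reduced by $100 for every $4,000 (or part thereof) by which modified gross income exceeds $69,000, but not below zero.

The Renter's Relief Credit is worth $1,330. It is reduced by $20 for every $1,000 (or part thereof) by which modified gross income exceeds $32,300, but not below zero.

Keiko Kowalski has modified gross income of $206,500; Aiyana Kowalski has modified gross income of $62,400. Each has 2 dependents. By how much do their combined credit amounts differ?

Keiko ($206,500): Working Family Credit: base = 2 × $2,400 = $4,800. income exceeds $69,000 by $137,500, which is 35 full-or-partial $4,000 increments; reduction = 35 × $100 = $3,500, leaving $1,300. Renter's Relief Credit: income exceeds $32,300 by $174,200 → 175 increments × $20 = $3,500 ≥ base, so the credit is $0. total $1,300 + $0 = $1,300
Aiyana ($62,400): Working Family Credit: base = 2 × $2,400 = $4,800. $62,400 is at or below the $69,000 threshold, so the full $4,800 applies. Renter's Relief Credit: income exceeds $32,300 by $30,100, which is 31 full-or-partial $1,000 increments; reduction = 31 × $20 = $620, leaving $710. total $4,800 + $710 = $5,510
Difference: |$1,300 − $5,510| = $4,210.

$4,210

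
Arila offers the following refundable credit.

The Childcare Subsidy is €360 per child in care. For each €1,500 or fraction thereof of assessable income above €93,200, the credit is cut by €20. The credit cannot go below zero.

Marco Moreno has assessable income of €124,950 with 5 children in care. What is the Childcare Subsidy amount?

€1,360

Childcare Subsidy: base = 5 × €360 = €1,800. income exceeds €93,200 by €31,750, which is 22 full-or-partial €1,500 increments; reduction = 22 × €20 = €440, leaving €1,360.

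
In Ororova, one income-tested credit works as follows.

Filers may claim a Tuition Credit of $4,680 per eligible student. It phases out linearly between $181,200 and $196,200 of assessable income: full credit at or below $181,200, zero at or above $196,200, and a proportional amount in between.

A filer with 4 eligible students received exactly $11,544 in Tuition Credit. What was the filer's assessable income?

Full credit = 4 × $4,680 = $18,720.
$11,544 is 11,544/18,720 of the full $18,720, so 7,176/18,720 of the $15,000 range has been used: income = $181,200 + $15,000 × 7,176/18,720 = $186,950.

$186,950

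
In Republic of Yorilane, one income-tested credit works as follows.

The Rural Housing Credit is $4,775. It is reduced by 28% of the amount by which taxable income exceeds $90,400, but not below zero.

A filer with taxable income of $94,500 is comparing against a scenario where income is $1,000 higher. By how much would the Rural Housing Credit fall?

$280

At $94,500 — 28% of the $4,100 excess over $90,400 is $1,148; credit = $4,775 − $1,148 = $3,627.
At $95,500 — 28% of the $5,100 excess over $90,400 is $1,428; credit = $4,775 − $1,428 = $3,347.
Lost: $3,627 − $3,347 = $280.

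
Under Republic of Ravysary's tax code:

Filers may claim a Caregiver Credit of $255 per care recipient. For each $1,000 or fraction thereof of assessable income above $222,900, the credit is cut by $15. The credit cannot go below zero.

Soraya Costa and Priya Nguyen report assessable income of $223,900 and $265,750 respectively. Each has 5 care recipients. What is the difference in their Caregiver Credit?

$630

Soraya ($223,900): Caregiver Credit: base = 5 × $255 = $1,275. income exceeds $222,900 by $1,000, which is 1 full-or-partial $1,000 increment; reduction = 1 × $15 = $15, leaving $1,260.
Priya ($265,750): Caregiver Credit: base = 5 × $255 = $1,275. income exceeds $222,900 by $42,850, which is 43 full-or-partial $1,000 increments; reduction = 43 × $15 = $645, leaving $630.
Difference: |$1,260 − $630| = $630.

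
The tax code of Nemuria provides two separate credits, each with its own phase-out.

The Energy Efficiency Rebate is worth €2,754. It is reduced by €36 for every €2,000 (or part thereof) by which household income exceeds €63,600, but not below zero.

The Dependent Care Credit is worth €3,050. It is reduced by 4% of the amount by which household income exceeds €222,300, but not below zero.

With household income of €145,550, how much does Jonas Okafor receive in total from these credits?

€4,328

Energy Efficiency Rebate: income exceeds €63,600 by €81,950, which is 41 full-or-partial €2,000 increments; reduction = 41 × €36 = €1,476, leaving €1,278.
Dependent Care Credit: €145,550 is at or below the €222,300 threshold, so the full €3,050 applies.
Total: €1,278 + €3,050 = €4,328.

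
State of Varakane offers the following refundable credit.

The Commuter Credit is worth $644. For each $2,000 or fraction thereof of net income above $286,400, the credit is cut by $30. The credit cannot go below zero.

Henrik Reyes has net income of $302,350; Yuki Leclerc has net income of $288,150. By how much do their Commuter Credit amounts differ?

$210

Henrik ($302,350): Commuter Credit: income exceeds $286,400 by $15,950, which is 8 full-or-partial $2,000 increments; reduction = 8 × $30 = $240, leaving $404.
Yuki ($288,150): Commuter Credit: income exceeds $286,400 by $1,750, which is 1 full-or-partial $2,000 increment; reduction = 1 × $30 = $30, leaving $614.
Difference: |$404 − $614| = $210.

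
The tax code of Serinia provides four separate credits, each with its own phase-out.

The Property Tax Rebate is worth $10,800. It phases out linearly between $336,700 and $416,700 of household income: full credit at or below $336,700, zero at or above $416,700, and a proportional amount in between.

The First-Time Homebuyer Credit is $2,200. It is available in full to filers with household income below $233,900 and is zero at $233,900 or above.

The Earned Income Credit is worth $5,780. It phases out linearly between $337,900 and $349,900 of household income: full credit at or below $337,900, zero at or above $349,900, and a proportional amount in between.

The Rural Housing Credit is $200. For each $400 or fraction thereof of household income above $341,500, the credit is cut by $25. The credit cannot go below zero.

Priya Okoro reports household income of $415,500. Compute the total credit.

$162

Property Tax Rebate: $415,500 is $78,800 into a $80,000 phase-out range, leaving 1,200/80,000 of the credit: $10,800 × 1,200/80,000 = $162.
First-Time Homebuyer Credit: $415,500 meets or exceeds the $233,900 cutoff, so the credit is $0.
Earned Income Credit: $415,500 is at or above $349,900, so the credit is $0.
Rural Housing Credit: income exceeds $341,500 by $74,000 → 185 increments × $25 = $4,625 ≥ base, so the credit is $0.
Total: $162 + $0 + $0 + $0 = $162.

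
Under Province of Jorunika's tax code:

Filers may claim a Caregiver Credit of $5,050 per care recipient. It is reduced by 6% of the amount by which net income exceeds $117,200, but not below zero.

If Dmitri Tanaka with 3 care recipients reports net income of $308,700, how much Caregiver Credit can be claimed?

$3,660

Caregiver Credit: base = 3 × $5,050 = $15,150. 6% of the $191,500 excess over $117,200 is $11,490; credit = $15,150 − $11,490 = $3,660.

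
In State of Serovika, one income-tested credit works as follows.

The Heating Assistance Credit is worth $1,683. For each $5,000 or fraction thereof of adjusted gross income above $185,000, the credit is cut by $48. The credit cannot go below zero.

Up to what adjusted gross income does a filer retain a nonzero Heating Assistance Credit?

After 35 increments the reduction is 35 × $48 = $1,680, leaving $3; one more increment wipes it out. Increment 35 ends at excess 35 × $5,000 = $175,000, so the highest qualifying income is $185,000 + $175,000 = $360,000.

$360,000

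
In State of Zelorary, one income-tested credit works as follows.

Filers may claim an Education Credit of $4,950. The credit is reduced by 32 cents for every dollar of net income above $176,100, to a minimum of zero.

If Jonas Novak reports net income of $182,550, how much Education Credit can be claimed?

Education Credit: 32% of the $6,450 excess over $176,100 is $2,064; credit = $4,950 − $2,064 = $2,886.

$2,886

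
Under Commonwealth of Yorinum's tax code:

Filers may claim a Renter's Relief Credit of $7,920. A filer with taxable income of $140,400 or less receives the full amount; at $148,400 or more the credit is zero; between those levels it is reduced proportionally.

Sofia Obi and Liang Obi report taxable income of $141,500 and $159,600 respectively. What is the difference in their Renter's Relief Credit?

$6,831

Sofia ($141,500): Renter's Relief Credit: $141,500 is $1,100 into a $8,000 phase-out range, leaving 6,900/8,000 of the credit: $7,920 × 6,900/8,000 = $6,831.
Liang ($159,600): Renter's Relief Credit: $159,600 is at or above $148,400, so the credit is $0.
Difference: |$6,831 − $0| = $6,831.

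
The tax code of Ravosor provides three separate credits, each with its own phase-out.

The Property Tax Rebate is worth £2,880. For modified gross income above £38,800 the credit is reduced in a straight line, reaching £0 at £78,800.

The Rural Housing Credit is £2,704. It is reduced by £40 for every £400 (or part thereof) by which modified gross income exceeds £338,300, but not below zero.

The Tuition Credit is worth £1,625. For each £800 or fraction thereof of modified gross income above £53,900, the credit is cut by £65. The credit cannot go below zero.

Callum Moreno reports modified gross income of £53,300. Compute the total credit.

Property Tax Rebate: £53,300 is £14,500 into a £40,000 phase-out range, leaving 25,500/40,000 of the credit: £2,880 × 25,500/40,000 = £1,836.
Rural Housing Credit: £53,300 is at or below the £338,300 threshold, so the full £2,704 applies.
Tuition Credit: £53,300 is at or below the £53,900 threshold, so the full £1,625 applies.
Total: £1,836 + £2,704 + £1,625 = £6,165.

£6,165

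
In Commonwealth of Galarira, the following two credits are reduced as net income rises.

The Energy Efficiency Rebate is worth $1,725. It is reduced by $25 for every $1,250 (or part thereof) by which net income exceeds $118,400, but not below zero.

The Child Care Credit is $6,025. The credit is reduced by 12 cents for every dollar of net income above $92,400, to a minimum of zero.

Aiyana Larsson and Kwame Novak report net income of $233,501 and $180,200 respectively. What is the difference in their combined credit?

Aiyana ($233,501): Energy Efficiency Rebate: income exceeds $118,400 by $115,101 → 93 increments × $25 = $2,325 ≥ base, so the credit is $0. Child Care Credit: 12% of the $141,101 excess over $92,400 is $16,932.12 ≥ base, so the credit is $0. total $0 + $0 = $0
Kwame ($180,200): Energy Efficiency Rebate: income exceeds $118,400 by $61,800, which is 50 full-or-partial $1,250 increments; reduction = 50 × $25 = $1,250, leaving $475. Child Care Credit: 12% of the $87,800 excess over $92,400 is $10,536 ≥ base, so the credit is $0. total $475 + $0 = $475
Difference: |$0 − $475| = $475.

$475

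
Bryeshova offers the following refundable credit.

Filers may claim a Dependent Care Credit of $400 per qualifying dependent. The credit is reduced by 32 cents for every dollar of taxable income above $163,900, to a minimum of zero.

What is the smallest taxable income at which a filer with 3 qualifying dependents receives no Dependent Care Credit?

$167,650

Full credit = 3 × $400 = $1,200.
The credit falls by 32% of each dollar above $163,900, so it reaches zero when the excess is $1,200 / 32% = $3,750: income = $163,900 + $3,750 = $167,650.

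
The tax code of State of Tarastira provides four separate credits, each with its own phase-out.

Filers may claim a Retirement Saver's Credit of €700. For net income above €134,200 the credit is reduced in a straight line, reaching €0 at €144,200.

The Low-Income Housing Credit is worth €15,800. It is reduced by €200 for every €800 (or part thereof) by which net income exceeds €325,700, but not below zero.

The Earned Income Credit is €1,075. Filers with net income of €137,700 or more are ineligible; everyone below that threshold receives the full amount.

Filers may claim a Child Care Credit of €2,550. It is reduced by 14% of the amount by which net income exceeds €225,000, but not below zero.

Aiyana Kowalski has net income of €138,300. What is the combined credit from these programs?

Retirement Saver's Credit: €138,300 is €4,100 into a €10,000 phase-out range, leaving 5,900/10,000 of the credit: €700 × 5,900/10,000 = €413.
Low-Income Housing Credit: €138,300 is at or below the €325,700 threshold, so the full €15,800 applies.
Earned Income Credit: €138,300 meets or exceeds the €137,700 cutoff, so the credit is €0.
Child Care Credit: €138,300 is at or below the €225,000 threshold, so the full €2,550 applies.
Total: €413 + €15,800 + €0 + €2,550 = €18,763.

€18,763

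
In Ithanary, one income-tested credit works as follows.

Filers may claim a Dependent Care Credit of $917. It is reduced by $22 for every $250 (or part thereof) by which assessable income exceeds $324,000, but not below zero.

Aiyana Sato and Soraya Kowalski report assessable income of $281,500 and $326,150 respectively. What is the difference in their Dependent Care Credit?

$198

Aiyana ($281,500): Dependent Care Credit: $281,500 is at or below the $324,000 threshold, so the full $917 applies.
Soraya ($326,150): Dependent Care Credit: income exceeds $324,000 by $2,150, which is 9 full-or-partial $250 increments; reduction = 9 × $22 = $198, leaving $719.
Difference: |$917 − $719| = $198.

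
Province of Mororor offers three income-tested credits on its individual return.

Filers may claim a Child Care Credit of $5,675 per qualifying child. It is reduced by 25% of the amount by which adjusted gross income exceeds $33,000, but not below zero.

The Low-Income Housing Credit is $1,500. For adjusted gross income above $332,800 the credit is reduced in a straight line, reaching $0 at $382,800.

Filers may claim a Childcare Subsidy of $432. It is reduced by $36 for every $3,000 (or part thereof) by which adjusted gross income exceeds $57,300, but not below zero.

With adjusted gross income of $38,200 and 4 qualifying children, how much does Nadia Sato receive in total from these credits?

$23,332

Child Care Credit: base = 4 × $5,675 = $22,700. 25% of the $5,200 excess over $33,000 is $1,300; credit = $22,700 − $1,300 = $21,400.
Low-Income Housing Credit: $38,200 is at or below the $332,800 threshold, so the full $1,500 applies.
Childcare Subsidy: $38,200 is at or below the $57,300 threshold, so the full $432 applies.
Total: $21,400 + $1,500 + $432 = $23,332.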